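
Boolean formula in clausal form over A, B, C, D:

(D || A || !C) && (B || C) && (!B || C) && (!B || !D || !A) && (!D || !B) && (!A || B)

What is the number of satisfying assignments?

2

Satisfying assignments:
  A=0 B=0 C=1 D=1
  A=1 B=1 C=1 D=0
That's 2 in total.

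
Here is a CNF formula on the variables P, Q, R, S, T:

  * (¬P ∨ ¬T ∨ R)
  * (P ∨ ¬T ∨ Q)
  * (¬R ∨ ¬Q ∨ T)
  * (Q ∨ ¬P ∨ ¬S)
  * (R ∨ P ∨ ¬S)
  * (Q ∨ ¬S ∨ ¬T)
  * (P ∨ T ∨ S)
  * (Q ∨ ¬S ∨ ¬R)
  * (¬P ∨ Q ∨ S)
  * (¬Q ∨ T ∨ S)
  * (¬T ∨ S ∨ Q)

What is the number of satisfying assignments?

6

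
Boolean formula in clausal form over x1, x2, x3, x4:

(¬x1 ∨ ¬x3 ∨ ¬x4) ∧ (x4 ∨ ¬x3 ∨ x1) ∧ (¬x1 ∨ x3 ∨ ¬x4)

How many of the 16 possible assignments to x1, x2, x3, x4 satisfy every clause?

Split on x1, then x3.
  x1=T, x3=T: remaining (x2,x4) ∈ {(F,F); (T,F)} — 2.
  x1=T, x3=F: remaining (x2,x4) ∈ {(F,F); (T,F)} — 2.
  x1=F, x3=T: remaining (x2,x4) ∈ {(F,T); (T,T)} — 2.
  x1=F, x3=F: remaining (x2,x4) ∈ {(F,F); (F,T); (T,F); (T,T)} — 4.
Total: 2 + 2 + 2 + 4 = 10.

10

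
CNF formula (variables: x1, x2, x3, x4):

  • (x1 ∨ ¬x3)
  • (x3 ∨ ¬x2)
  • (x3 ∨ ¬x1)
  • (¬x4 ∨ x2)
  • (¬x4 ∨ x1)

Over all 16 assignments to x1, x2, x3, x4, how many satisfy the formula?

Satisfying assignments:
  x1=F x2=F x3=F x4=F
  x1=T x2=F x3=T x4=F
  x1=T x2=T x3=T x4=F
  x1=T x2=T x3=T x4=T
That's 4 in total.

4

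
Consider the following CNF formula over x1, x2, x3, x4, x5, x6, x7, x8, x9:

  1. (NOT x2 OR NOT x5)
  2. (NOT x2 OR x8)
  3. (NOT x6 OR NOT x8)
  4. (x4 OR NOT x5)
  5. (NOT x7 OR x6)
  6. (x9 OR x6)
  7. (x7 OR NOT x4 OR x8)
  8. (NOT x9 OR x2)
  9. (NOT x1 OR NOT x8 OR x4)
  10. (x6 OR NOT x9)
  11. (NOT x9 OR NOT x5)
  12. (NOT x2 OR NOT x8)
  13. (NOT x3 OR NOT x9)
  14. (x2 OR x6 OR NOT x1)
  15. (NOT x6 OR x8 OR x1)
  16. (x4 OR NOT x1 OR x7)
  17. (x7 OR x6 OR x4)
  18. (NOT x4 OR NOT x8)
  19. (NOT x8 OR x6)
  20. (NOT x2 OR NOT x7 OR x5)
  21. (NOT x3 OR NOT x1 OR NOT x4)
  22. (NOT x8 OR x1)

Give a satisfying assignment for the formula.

x1 = T, x2 = F, x3 = F, x4 = F, x5 = F, x6 = T, x7 = T, x8 = F, x9 = F

Pure literal: x3 appears only negated; assign x3 = False.
Branch on x1: take x1 = True.
Set x2 = False and propagate.
  then x9 is forced to False.
  then x6 is forced to True.
  then x8 is forced to False.
Set x4 = False and propagate.
  then x5 is forced to False.
  then x7 is forced to True.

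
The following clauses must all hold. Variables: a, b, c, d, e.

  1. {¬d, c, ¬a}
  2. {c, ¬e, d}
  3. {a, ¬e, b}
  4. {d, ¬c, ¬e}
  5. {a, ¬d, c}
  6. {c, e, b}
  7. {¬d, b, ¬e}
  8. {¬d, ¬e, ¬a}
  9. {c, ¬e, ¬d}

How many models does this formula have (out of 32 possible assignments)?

11

Case analysis on d and e:
  d=T, e=T: remaining (a,b,c) ∈ {(F,T,T)} — 1.
  d=T, e=F: remaining (a,b,c) ∈ {(F,F,T); (F,T,T); (T,F,T); (T,T,T)} — 4.
  d=F, e=T: a clause becomes empty — 0.
  d=F, e=F: a free; 3 ways for (b,c) × 2^1 = 6.
Total: 1 + 4 + 0 + 6 = 11.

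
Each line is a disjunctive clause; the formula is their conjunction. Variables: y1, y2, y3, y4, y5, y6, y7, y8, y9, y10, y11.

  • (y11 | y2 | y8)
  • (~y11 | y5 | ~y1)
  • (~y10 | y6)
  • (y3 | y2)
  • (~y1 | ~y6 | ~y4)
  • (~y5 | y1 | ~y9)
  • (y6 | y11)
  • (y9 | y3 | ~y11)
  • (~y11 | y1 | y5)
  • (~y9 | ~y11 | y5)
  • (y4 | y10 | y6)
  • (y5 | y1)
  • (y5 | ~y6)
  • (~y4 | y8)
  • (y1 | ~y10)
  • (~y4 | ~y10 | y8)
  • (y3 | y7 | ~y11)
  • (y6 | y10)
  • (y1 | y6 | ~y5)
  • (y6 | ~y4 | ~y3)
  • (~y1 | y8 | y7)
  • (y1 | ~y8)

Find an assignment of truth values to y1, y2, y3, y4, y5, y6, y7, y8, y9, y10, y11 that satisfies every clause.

y2 occurs only positively in the remaining clauses — set y2 = True.
Pure literal: y7 appears only positively; assign y7 = True.
Try y1 = True.
For the remaining variables, y3 = True, y4 = False, y5 = True, y6 = True, y8 = False, y9 = False, y10 = False, y11 = True works.
Every clause has at least one true literal under this assignment.

y1=True, y2=True, y3=True, y4=False, y5=True, y6=True, y7=True, y8=False, y9=False, y10=False, y11=True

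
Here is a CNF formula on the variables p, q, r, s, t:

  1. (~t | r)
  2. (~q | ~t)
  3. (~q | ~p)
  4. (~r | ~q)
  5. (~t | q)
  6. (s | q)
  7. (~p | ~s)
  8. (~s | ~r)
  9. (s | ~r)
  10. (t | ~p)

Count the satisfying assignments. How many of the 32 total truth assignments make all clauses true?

3

Satisfying assignments:
  p=0 q=0 r=0 s=1 t=0
  p=0 q=1 r=0 s=0 t=0
  p=0 q=1 r=0 s=1 t=0
That's 3 in total.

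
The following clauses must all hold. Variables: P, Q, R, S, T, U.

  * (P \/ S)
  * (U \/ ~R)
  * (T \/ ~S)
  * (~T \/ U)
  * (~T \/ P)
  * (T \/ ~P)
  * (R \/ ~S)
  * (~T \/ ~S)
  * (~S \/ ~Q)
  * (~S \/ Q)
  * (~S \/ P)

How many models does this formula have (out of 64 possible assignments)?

Satisfying assignments:
  P=1 Q=0 R=0 S=0 T=1 U=1
  P=1 Q=0 R=1 S=0 T=1 U=1
  P=1 Q=1 R=0 S=0 T=1 U=1
  P=1 Q=1 R=1 S=0 T=1 U=1
Count: 4.

4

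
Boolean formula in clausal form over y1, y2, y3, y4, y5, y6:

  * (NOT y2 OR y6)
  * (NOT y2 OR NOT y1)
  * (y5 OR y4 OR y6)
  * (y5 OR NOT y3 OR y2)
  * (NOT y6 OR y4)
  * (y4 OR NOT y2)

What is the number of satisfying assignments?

20

Split on y2, then y4.
  y2=T, y4=T: remaining (y1,y3,y5,y6) ∈ {(F,F,F,T); (F,F,T,T); (F,T,F,T); (F,T,T,T)} — 4.
  y2=T, y4=F: a clause becomes empty — 0.
  y2=F, y4=T: y1, y6 free; 3 ways for (y3,y5) × 2^2 = 12.
  y2=F, y4=F: remaining (y1,y3,y5,y6) ∈ {(F,F,T,F); (F,T,T,F); (T,F,T,F); (T,T,T,F)} — 4.
Total: 4 + 0 + 12 + 4 = 20.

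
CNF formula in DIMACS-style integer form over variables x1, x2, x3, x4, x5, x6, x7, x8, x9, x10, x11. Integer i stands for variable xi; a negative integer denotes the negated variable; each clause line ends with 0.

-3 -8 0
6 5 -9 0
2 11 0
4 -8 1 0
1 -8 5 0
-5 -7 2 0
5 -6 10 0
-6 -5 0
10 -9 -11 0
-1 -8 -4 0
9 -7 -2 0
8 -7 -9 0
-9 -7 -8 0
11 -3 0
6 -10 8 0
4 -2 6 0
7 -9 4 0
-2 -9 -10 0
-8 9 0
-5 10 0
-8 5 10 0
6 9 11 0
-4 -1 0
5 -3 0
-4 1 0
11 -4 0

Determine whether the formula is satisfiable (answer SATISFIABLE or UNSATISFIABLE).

x3 occurs only negated in the remaining clauses — set x3 = False.
Branch on x1: take x1 = True.
  then x4 is forced to False.
Set x2 = False and propagate.
  then x11 is forced to True.
Branch on x5: take x5 = False.
The remaining clauses are satisfied by x6 = True, x7 = True, x8 = False, x9 = False, x10 = True.
So x1=True, x2=False, x3=False, x4=False, x5=False, x6=True, x7=True, x8=False, x9=False, x10=True, x11=True is a satisfying assignment.

SATISFIABLE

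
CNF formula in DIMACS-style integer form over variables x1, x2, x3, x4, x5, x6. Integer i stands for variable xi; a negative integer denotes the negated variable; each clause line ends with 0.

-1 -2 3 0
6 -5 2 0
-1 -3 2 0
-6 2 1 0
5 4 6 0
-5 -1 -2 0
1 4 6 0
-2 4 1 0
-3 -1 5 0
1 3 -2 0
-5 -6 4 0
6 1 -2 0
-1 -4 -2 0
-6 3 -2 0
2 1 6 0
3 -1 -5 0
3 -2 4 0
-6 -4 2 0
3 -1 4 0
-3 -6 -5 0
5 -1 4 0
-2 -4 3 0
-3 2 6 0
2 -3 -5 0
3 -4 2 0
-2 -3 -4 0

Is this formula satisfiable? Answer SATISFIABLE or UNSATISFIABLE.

UNSATISFIABLE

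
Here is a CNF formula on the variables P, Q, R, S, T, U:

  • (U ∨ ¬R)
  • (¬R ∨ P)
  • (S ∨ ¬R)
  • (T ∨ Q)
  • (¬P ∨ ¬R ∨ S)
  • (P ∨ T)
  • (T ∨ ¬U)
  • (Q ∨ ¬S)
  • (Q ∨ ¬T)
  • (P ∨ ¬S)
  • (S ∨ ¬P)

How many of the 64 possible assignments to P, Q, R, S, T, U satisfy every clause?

Satisfying assignments:
  P=F Q=T R=F S=F T=T U=F
  P=F Q=T R=F S=F T=T U=T
  P=T Q=T R=F S=T T=F U=F
  P=T Q=T R=F S=T T=T U=F
  P=T Q=T R=F S=T T=T U=T
  P=T Q=T R=T S=T T=T U=T
That's 6 in total.

6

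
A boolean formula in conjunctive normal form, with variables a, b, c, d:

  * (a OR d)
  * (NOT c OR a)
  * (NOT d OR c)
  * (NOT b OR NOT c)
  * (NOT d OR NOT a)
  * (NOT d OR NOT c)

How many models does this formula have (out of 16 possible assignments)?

3

Satisfying assignments:
  a=T b=F c=F d=F
  a=T b=F c=T d=F
  a=T b=T c=F d=F
That's 3 in total.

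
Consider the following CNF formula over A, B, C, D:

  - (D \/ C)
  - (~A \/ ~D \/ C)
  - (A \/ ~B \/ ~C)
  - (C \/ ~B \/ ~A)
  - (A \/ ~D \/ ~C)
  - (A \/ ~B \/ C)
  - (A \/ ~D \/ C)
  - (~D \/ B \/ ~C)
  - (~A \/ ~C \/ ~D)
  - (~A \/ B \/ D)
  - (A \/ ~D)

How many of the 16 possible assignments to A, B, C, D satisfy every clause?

2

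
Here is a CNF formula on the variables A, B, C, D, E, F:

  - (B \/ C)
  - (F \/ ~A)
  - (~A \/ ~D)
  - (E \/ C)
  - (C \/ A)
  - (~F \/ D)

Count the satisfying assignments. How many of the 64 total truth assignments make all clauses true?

Split on A, then C.
  A=1, C=1: a clause becomes empty — 0.
  A=1, C=0: a clause becomes empty — 0.
  A=0, C=1: B, E free; 3 ways for (D,F) × 2^2 = 12.
  A=0, C=0: a clause becomes empty — 0.
Total: 0 + 0 + 12 + 0 = 12.

12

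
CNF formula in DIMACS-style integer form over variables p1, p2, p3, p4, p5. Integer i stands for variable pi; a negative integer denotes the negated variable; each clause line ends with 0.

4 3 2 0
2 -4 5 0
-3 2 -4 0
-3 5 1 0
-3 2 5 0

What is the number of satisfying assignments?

18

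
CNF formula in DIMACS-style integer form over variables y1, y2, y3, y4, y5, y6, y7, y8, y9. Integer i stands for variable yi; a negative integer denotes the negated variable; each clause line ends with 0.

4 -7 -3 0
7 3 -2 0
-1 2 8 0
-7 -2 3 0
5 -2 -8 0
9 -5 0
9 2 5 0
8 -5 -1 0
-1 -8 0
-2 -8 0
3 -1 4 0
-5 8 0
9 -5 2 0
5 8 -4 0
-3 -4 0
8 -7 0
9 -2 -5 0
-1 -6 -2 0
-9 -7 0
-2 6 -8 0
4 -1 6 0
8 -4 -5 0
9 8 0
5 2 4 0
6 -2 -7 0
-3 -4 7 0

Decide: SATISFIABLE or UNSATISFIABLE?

y1 occurs only negated in the remaining clauses — set y1 = False.
Try y2 = False.
Try y3 = False.
Set y4 = True and propagate.
The remaining clauses are satisfied by y5 = False, y6 = False, y7 = False, y8 = True, y9 = True.
Every clause has at least one true literal under this assignment.
So y1=False, y2=False, y3=False, y4=True, y5=False, y6=False, y7=False, y8=True, y9=True is a satisfying assignment.

SATISFIABLE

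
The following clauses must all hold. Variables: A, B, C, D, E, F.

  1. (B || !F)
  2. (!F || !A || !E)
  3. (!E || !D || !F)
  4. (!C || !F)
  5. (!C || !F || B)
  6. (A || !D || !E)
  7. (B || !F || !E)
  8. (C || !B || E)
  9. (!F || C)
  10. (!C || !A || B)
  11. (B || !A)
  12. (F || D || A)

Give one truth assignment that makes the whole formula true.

A=True  B=True  C=True  D=False  E=False  F=False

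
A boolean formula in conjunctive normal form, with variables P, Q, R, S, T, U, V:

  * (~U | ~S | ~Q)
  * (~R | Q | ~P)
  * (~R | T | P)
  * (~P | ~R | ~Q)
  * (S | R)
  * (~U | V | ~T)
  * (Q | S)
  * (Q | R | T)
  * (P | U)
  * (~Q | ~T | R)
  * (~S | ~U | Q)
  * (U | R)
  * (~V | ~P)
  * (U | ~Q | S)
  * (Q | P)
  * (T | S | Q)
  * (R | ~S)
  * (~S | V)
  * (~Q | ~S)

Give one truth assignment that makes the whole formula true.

P=F  Q=T  R=T  S=F  T=T  U=T  V=T

Set P = False and propagate.
  then U is forced to True.
  then Q is forced to True.
  then S is forced to False.
  then R is forced to True.
  then T is forced to True.
  then V is forced to True.
Every clause has at least one true literal under this assignment.
Check each clause:
  1. (~S | ~Q | ~U) — ~S is true.
  2. (~P | Q | ~R) — Q is true.
  3. (T | ~R | P) — T is true.
  4. (~R | ~P | ~Q) — ~P is true.
  5. (R | S) — R is true.
  6. (~U | ~T | V) — V is true.
  7. (Q | S) — Q is true.
  8. (R | T | Q) — Q is true.
  9. (U | P) — U is true.
  10. (~Q | ~T | R) — R is true.
  11. (Q | ~U | ~S) — Q is true.
  12. (R | U) — R is true.
  13. (~P | ~V) — ~P is true.
  14. (S | U | ~Q) — U is true.
  15. (Q | P) — Q is true.
  16. (Q | S | T) — Q is true.
  17. (R | ~S) — R is true.
  18. (~S | V) — ~S is true.
  19. (~Q | ~S) — ~S is true.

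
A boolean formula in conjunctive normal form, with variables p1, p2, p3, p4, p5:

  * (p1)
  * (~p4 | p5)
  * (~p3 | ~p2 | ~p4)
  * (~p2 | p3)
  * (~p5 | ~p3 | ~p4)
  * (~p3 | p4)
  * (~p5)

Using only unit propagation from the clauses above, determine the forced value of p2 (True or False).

False

Unit clause (p1) sets p1 = True.
(~p5) stands alone — p5 = False.
From (p5 | ~p4) and p5 = False: p4 = False.
(~p3 | p4) with p4 = False leaves only ~p3, so p3 = False.
In (p3 | ~p2), p3 is now false; ~p2 must hold, so p2 = False.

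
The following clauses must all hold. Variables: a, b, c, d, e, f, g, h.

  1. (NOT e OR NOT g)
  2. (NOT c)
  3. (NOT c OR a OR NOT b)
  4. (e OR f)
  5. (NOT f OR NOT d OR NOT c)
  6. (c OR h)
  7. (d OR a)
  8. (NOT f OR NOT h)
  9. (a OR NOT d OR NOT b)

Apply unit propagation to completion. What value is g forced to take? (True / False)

False

(NOT c) stands alone — c = False.
In (c OR h), c is now false; h must hold, so h = True.
(NOT f OR NOT h): since h = True, the clause reduces to (NOT f). f = False.
(f OR e): since f = False, the clause reduces to (e). e = True.
(NOT e OR NOT g) with e = True leaves only NOT g, so g = False.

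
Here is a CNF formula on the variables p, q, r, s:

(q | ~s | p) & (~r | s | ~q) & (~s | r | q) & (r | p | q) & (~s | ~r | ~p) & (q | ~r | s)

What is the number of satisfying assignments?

The models are:
  p=0 q=1 r=0 s=0
  p=0 q=1 r=0 s=1
  p=0 q=1 r=1 s=1
  p=1 q=0 r=0 s=0
  p=1 q=1 r=0 s=0
  p=1 q=1 r=0 s=1
Count: 6.

6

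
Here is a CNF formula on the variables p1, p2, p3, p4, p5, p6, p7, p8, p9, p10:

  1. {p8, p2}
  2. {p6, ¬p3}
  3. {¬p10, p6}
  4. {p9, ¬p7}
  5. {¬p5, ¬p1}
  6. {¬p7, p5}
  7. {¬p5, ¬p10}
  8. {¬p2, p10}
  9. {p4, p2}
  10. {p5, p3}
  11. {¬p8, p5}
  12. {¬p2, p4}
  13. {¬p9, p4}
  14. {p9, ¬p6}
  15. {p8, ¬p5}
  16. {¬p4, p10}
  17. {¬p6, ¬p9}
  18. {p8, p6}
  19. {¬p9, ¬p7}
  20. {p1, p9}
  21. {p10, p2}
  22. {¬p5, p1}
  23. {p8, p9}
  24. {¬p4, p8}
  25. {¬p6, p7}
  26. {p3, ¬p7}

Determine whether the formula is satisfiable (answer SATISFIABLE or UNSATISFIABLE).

UNSATISFIABLE

p5 = True:
  propagation gives p1=False; an empty clause results — contradiction.
p5 = False:
  propagation gives p7=False, p3=True, p6=True; an empty clause results — contradiction.
Every branch closes, so no satisfying assignment exists.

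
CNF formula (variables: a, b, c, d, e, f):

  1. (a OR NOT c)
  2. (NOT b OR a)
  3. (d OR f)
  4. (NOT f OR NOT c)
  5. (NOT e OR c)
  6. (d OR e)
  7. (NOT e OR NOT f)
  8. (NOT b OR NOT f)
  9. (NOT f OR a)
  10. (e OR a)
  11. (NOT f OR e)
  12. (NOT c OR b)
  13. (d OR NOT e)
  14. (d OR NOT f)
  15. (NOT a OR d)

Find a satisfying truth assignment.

Pure literal: d appears only positively; assign d = True.
Set a = True and propagate.
The remaining clauses are satisfied by b = False, c = False, e = False, f = False.
Every clause has at least one true literal under this assignment.

a=1, b=0, c=0, d=1, e=0, f=0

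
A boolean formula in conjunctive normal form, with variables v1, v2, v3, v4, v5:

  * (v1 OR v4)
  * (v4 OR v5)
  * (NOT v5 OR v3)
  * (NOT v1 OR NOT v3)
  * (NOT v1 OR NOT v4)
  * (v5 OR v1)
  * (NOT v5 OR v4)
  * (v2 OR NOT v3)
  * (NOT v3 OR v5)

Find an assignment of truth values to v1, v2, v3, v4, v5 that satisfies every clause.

v1=False, v2=True, v3=True, v4=True, v5=True

Pure literal: v2 appears only positively; assign v2 = True.
Try v1 = False.
  then v4 is forced to True.
  then v5 is forced to True.
  then v3 is forced to True.
Every clause has at least one true literal under this assignment.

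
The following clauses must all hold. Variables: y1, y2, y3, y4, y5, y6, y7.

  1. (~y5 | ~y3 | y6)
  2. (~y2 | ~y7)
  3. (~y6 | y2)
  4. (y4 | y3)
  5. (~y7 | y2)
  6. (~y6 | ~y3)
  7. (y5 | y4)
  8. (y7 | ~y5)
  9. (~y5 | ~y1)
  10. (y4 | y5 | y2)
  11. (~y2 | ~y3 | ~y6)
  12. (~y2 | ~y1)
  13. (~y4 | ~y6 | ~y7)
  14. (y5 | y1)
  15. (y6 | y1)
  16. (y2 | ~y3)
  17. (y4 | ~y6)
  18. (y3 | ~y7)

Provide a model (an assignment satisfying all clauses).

y1 = 1, y2 = 0, y3 = 0, y4 = 1, y5 = 0, y6 = 0, y7 = 0

Branch on y1: take y1 = True.
  then y5 is forced to False.
  then y4 is forced to True.
  then y2 is forced to False.
  then y6 is forced to False.
  then y7 is forced to False.
  then y3 is forced to False.
Every clause has at least one true literal under this assignment.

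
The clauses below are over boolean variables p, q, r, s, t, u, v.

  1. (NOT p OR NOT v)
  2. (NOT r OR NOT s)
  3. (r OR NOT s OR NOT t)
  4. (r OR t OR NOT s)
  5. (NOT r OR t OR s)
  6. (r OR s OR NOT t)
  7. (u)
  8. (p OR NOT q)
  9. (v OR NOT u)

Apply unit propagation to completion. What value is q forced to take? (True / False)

Unit clause (u) sets u = True.
(NOT u OR v) with u = True leaves only v, so v = True.
From (NOT p OR NOT v) and v = True: p = False.
(p OR NOT q): since p = False, the clause reduces to (NOT q). q = False.

False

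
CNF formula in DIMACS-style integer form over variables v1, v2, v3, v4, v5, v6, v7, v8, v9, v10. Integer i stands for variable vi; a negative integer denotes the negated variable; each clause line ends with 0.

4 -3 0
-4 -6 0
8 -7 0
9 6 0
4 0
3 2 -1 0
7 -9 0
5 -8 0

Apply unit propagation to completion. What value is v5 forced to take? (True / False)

True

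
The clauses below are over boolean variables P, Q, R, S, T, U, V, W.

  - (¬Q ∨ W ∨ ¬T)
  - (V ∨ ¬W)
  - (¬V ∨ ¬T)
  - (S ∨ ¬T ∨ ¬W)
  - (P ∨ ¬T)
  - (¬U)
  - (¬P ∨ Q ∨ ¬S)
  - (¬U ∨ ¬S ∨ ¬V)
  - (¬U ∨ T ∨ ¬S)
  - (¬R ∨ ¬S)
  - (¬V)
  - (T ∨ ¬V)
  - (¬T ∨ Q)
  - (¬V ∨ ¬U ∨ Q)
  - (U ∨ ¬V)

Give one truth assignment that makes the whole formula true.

(¬U) is a unit clause, so U = False.
Unit propagation: (¬V) forces V = False.
The clause (¬W) is unit: W must be False.
S occurs only negated in the remaining clauses — set S = False.
T occurs only negated in the remaining clauses — set T = False.
P, Q, R are now unconstrained; take P = True, Q = False, R = True.
Every clause has at least one true literal under this assignment.
Check each clause:
  1. (¬T ∨ ¬Q ∨ W) — ¬T is true.
  2. (¬W ∨ V) — ¬W is true.
  3. (¬T ∨ ¬V) — ¬V is true.
  4. (¬W ∨ ¬T ∨ S) — ¬W is true.
  5. (P ∨ ¬T) — P is true.
  6. (¬U) — ¬U is true.
  7. (Q ∨ ¬S ∨ ¬P) — ¬S is true.
  8. (¬S ∨ ¬V ∨ ¬U) — ¬V is true.
  9. (T ∨ ¬S ∨ ¬U) — ¬U is true.
  10. (¬S ∨ ¬R) — ¬S is true.
  11. (¬V) — ¬V is true.
  12. (¬V ∨ T) — ¬V is true.
  13. (¬T ∨ Q) — ¬T is true.
  14. (¬U ∨ ¬V ∨ Q) — ¬V is true.
  15. (¬V ∨ U) — ¬V is true.

P=T, Q=F, R=T, S=F, T=F, U=F, V=F, W=F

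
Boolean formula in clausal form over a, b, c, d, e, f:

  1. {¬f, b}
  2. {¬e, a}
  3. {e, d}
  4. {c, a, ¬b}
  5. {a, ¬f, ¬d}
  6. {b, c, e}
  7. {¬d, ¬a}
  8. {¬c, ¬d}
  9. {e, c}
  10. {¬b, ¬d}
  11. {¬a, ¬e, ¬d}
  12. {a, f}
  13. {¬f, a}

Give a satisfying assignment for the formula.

a=T, b=T, c=F, d=F, e=T, f=T

Try a = True.
  then d is forced to False.
  then e is forced to True.
Set b = True and propagate.
c, f are now unconstrained; take c = False, f = True.
Every clause has at least one true literal under this assignment.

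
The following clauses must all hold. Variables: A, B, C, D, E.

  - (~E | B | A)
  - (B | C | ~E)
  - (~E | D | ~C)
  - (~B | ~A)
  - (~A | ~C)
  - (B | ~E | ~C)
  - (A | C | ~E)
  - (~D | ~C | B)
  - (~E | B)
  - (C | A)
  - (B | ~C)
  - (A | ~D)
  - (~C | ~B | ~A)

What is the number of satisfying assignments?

3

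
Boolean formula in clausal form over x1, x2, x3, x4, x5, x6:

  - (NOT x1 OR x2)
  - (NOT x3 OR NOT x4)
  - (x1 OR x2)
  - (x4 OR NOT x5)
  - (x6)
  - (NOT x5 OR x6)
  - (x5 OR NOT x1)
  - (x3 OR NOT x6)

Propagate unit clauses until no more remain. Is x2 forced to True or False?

True

(x6) is a unit clause: x6 = True.
(NOT x6 OR x3) with x6 = True leaves only x3, so x3 = True.
(NOT x3 OR NOT x4): since x3 = True, the clause reduces to (NOT x4). x4 = False.
In (NOT x5 OR x4), x4 is now false; NOT x5 must hold, so x5 = False.
In (x5 OR NOT x1), x5 is now false; NOT x1 must hold, so x1 = False.
In (x1 OR x2), x1 is now false; x2 must hold, so x2 = True.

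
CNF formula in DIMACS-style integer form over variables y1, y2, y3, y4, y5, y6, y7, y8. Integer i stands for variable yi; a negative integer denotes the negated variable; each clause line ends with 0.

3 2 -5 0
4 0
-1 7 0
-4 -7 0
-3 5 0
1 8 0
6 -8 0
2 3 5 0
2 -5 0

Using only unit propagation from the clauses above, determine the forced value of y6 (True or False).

True

(y4) is a unit clause: y4 = True.
(~y4 | ~y7) with y4 = True leaves only ~y7, so y7 = False.
In (y7 | ~y1), y7 is now false; ~y1 must hold, so y1 = False.
(y1 | y8) with y1 = False leaves only y8, so y8 = True.
(~y8 | y6): since y8 = True, the clause reduces to (y6). y6 = True.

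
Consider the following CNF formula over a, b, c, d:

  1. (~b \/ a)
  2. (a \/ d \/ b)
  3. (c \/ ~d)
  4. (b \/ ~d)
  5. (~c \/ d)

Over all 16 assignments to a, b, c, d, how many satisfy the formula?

3

The models are:
  a=1 b=0 c=0 d=0
  a=1 b=1 c=0 d=0
  a=1 b=1 c=1 d=1
That's 3 in total.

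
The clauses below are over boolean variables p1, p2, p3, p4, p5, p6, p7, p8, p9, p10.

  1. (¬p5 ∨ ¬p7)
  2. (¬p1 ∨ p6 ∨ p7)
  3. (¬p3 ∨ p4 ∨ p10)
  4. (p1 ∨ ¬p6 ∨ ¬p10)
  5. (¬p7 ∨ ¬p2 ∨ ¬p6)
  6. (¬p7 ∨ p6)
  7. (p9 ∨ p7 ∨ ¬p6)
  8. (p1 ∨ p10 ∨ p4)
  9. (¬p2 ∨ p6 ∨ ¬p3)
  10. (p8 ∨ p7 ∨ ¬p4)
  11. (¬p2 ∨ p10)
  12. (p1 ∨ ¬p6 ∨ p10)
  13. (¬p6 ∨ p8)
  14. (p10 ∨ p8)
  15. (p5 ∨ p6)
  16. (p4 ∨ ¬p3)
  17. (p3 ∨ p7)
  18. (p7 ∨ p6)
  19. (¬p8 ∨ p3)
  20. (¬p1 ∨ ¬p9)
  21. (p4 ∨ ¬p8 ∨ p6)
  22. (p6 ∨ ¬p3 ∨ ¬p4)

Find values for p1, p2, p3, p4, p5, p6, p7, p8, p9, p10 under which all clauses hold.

p2 occurs only negated in the remaining clauses — set p2 = False.
Set p1 = True and propagate.
  then p9 is forced to False.
For the remaining variables, p3 = True, p4 = True, p5 = False, p6 = True, p7 = True, p8 = True, p10 = False works.
Every clause has at least one true literal under this assignment.

p1=1, p2=0, p3=1, p4=1, p5=0, p6=1, p7=1, p8=1, p9=0, p10=0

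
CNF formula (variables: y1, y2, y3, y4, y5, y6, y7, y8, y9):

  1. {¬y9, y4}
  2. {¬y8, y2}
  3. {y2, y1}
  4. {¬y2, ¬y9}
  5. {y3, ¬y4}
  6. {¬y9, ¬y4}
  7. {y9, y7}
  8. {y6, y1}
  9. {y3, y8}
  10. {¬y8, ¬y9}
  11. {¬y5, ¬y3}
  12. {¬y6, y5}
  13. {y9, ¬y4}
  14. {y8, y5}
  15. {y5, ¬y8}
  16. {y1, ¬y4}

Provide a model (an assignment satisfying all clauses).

y1 = True, y2 = True, y3 = False, y4 = False, y5 = True, y6 = False, y7 = True, y8 = True, y9 = False

Check each clause:
  1. {¬y9, y4} — ¬y9 is true.
  2. {¬y8, y2} — y2 is true.
  3. {y2, y1} — y1 is true.
  4. {¬y9, ¬y2} — ¬y9 is true.
  5. {y3, ¬y4} — ¬y4 is true.
  6. {¬y9, ¬y4} — ¬y4 is true.
  7. {y9, y7} — y7 is true.
  8. {y1, y6} — y1 is true.
  9. {y8, y3} — y8 is true.
  10. {¬y9, ¬y8} — ¬y9 is true.
  11. {¬y3, ¬y5} — ¬y3 is true.
  12. {¬y6, y5} — ¬y6 is true.
  13. {y9, ¬y4} — ¬y4 is true.
  14. {y8, y5} — y8 is true.
  15. {¬y8, y5} — y5 is true.
  16. {y1, ¬y4} — y1 is true.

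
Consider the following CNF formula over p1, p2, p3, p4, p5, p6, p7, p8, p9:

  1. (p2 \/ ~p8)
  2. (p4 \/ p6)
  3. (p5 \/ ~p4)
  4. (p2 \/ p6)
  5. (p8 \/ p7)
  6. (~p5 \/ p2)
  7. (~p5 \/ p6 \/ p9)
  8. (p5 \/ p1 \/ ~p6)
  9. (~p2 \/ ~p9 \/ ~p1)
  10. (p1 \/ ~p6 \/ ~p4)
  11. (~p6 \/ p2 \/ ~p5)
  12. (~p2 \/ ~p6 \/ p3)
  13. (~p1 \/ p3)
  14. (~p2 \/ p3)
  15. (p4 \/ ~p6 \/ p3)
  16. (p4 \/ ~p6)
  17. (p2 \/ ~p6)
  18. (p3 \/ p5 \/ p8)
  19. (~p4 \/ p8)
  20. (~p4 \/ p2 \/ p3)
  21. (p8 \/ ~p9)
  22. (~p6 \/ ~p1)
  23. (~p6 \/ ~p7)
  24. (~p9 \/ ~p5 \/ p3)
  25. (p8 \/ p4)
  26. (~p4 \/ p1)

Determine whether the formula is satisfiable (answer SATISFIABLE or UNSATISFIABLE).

UNSATISFIABLE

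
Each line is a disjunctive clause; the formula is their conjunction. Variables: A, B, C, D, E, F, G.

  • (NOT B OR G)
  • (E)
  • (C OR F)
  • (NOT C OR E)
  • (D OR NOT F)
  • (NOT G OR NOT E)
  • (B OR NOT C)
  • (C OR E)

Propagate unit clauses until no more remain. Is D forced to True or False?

True

(E) is a unit clause: E = True.
From (NOT E OR NOT G) and E = True: G = False.
In (NOT B OR G), G is now false; NOT B must hold, so B = False.
(NOT C OR B): since B = False, the clause reduces to (NOT C). C = False.
In (F OR C), C is now false; F must hold, so F = True.
From (D OR NOT F) and F = True: D = True.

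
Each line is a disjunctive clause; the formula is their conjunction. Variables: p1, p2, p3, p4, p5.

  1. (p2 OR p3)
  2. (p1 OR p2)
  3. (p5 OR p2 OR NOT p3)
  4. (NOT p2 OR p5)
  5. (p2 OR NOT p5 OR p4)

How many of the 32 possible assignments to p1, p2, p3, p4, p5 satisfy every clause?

9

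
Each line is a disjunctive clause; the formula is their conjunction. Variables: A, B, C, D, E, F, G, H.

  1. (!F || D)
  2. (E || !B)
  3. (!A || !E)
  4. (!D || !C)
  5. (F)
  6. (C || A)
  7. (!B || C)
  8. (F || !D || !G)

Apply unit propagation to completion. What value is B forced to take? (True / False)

Unit clause (F) sets F = True.
In (D || !F), !F is now false; D must hold, so D = True.
(!D || !C): since D = True, the clause reduces to (!C). C = False.
From (A || C) and C = False: A = True.
From (!E || !A) and A = True: E = False.
In (!B || E), E is now false; !B must hold, so B = False.

False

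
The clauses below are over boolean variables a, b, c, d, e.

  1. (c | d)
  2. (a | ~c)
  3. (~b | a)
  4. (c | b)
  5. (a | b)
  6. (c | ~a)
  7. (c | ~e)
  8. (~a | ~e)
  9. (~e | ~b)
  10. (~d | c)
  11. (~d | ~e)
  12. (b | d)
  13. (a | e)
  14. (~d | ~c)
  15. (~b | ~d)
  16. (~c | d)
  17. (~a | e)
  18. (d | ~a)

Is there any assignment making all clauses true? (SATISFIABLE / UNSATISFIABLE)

UNSATISFIABLE

a = True:
  propagation gives c=True, e=False; an empty clause results — contradiction.
a = False:
  propagation gives c=False, d=True; an empty clause results — contradiction.
Every branch closes, so no satisfying assignment exists.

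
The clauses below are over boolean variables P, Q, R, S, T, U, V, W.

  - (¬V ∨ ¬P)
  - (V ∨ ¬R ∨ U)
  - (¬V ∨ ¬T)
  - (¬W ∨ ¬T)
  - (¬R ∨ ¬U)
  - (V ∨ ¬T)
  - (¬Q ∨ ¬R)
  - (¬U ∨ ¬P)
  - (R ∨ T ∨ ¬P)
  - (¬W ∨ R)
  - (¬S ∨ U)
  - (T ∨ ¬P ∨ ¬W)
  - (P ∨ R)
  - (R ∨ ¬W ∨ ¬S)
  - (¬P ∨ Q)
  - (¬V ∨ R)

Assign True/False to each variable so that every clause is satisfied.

S occurs only negated in the remaining clauses — set S = False.
Branch on P: take P = False.
  then R is forced to True.
  then U is forced to False.
  then V is forced to True.
  then T is forced to False.
  then Q is forced to False.
W is now unconstrained; take W = True.
Check each clause:
  1. (¬V ∨ ¬P) — ¬P is true.
  2. (U ∨ ¬R ∨ V) — V is true.
  3. (¬T ∨ ¬V) — ¬T is true.
  4. (¬T ∨ ¬W) — ¬T is true.
  5. (¬R ∨ ¬U) — ¬U is true.
  6. (¬T ∨ V) — ¬T is true.
  7. (¬R ∨ ¬Q) — ¬Q is true.
  8. (¬U ∨ ¬P) — ¬U is true.
  9. (¬P ∨ T ∨ R) — R is true.
  10. (R ∨ ¬W) — R is true.
  11. (¬S ∨ U) — ¬S is true.
  12. (¬W ∨ ¬P ∨ T) — ¬P is true.
  13. (P ∨ R) — R is true.
  14. (¬S ∨ ¬W ∨ R) — R is true.
  15. (Q ∨ ¬P) — ¬P is true.
  16. (R ∨ ¬V) — R is true.

P = 0, Q = 0, R = 1, S = 0, T = 0, U = 0, V = 1, W = 1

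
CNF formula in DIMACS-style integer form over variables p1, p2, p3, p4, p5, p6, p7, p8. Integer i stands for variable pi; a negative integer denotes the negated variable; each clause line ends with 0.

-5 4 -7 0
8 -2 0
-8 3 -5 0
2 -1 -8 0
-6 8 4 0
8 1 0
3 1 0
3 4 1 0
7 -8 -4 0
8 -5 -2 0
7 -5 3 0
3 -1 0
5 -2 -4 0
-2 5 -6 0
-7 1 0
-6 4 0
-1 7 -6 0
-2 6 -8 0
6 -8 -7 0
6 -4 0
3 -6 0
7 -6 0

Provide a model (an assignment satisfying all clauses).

p1=1, p2=0, p3=1, p4=1, p5=1, p6=1, p7=1, p8=0

p3 occurs only positively in the remaining clauses — set p3 = True.
Try p1 = True.
The remaining clauses are satisfied by p2 = False, p4 = True, p5 = True, p6 = True, p7 = True, p8 = False.
Every clause has at least one true literal under this assignment.
Check each clause:
  1. (p4 OR NOT p5 OR NOT p7) — p4 is true.
  2. (NOT p2 OR p8) — NOT p2 is true.
  3. (NOT p8 OR p3 OR NOT p5) — NOT p8 is true.
  4. (p2 OR NOT p1 OR NOT p8) — NOT p8 is true.
  5. (NOT p6 OR p4 OR p8) — p4 is true.
  6. (p1 OR p8) — p1 is true.
  7. (p1 OR p3) — p1 is true.
  8. (p4 OR p3 OR p1) — p1 is true.
  9. (p7 OR NOT p8 OR NOT p4) — NOT p8 is true.
  10. (p8 OR NOT p5 OR NOT p2) — NOT p2 is true.
  11. (p7 OR p3 OR NOT p5) — p3 is true.
  12. (p3 OR NOT p1) — p3 is true.
  13. (NOT p2 OR NOT p4 OR p5) — p5 is true.
  14. (NOT p2 OR p5 OR NOT p6) — p5 is true.
  15. (p1 OR NOT p7) — p1 is true.
  16. (NOT p6 OR p4) — p4 is true.
  17. (p7 OR NOT p1 OR NOT p6) — p7 is true.
  18. (NOT p8 OR p6 OR NOT p2) — NOT p8 is true.
  19. (p6 OR NOT p7 OR NOT p8) — NOT p8 is true.
  20. (p6 OR NOT p4) — p6 is true.
  21. (NOT p6 OR p3) — p3 is true.
  22. (p7 OR NOT p6) — p7 is true.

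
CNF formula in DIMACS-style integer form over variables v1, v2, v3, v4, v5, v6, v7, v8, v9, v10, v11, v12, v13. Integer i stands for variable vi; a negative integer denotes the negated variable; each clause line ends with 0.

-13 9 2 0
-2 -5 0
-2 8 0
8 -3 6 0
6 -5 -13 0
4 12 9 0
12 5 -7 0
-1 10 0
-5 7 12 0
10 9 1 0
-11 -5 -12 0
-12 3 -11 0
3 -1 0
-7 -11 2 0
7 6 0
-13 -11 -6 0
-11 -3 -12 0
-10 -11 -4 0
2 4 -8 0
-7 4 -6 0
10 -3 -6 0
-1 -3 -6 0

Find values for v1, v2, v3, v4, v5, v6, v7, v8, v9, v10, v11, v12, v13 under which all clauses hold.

v1=0  v2=0  v3=1  v4=1  v5=1  v6=0  v7=1  v8=1  v9=0  v10=1  v11=0  v12=1  v13=0

Pure literal: v11 appears only negated; assign v11 = False.
v13 occurs only negated in the remaining clauses — set v13 = False.
Try v1 = False.
Branch on v2: take v2 = False.
For the remaining variables, v3 = True, v4 = True, v5 = True, v6 = False, v7 = True, v8 = True, v9 = False, v10 = True, v12 = True works.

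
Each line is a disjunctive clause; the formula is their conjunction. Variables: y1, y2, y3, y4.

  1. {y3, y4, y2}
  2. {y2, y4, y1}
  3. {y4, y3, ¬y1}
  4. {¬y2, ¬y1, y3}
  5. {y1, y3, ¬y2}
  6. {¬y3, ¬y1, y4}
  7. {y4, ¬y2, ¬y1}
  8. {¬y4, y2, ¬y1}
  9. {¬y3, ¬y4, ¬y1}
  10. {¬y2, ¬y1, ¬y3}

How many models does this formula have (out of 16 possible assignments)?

4

Satisfying assignments:
  y1=0 y2=0 y3=0 y4=1
  y1=0 y2=0 y3=1 y4=1
  y1=0 y2=1 y3=1 y4=0
  y1=0 y2=1 y3=1 y4=1
That's 4 in total.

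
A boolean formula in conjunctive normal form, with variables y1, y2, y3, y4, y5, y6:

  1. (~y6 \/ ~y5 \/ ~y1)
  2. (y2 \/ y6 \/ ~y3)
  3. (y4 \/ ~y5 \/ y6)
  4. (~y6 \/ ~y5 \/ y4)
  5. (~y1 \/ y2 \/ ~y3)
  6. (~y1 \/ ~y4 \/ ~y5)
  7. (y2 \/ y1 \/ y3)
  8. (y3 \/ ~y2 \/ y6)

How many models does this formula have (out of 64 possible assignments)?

Case analysis on y6 and y1:
  y6=T, y1=T: y4 free; 3 ways for (y2,y3,y5) × 2^1 = 6.
  y6=T, y1=F: 9 of the 16 assignments to (y2,y3,y4,y5) work.
  y6=F, y1=T: remaining (y2,y3,y4,y5) ∈ {(F,F,F,F); (F,F,T,F); (T,T,F,F); (T,T,T,F)} — 4.
  y6=F, y1=F: remaining (y2,y3,y4,y5) ∈ {(T,T,F,F); (T,T,T,F); (T,T,T,T)} — 3.
Total: 6 + 9 + 4 + 3 = 22.

22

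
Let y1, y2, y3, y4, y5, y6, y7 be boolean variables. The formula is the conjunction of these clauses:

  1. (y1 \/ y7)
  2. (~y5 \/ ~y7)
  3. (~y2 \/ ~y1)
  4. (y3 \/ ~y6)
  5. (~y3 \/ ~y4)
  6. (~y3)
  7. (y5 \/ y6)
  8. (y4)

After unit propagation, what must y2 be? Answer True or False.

(~y3) stands alone — y3 = False.
(y3 \/ ~y6): since y3 = False, the clause reduces to (~y6). y6 = False.
(y6 \/ y5): since y6 = False, the clause reduces to (y5). y5 = True.
In (~y7 \/ ~y5), ~y5 is now false; ~y7 must hold, so y7 = False.
In (y7 \/ y1), y7 is now false; y1 must hold, so y1 = True.
(~y1 \/ ~y2): since y1 = True, the clause reduces to (~y2). y2 = False.

False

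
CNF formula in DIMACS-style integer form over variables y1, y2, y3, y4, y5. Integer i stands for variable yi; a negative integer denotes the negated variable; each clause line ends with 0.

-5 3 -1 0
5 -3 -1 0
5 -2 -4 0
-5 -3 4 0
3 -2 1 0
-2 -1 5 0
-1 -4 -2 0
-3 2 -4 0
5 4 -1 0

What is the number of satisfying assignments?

Split on y1, then y5.
  y1=1, y5=1: a clause becomes empty — 0.
  y1=1, y5=0: remaining (y2,y3,y4) ∈ {(0,0,1)} — 1.
  y1=0, y5=1: remaining (y2,y3,y4) ∈ {(0,0,0); (0,0,1); (1,1,1)} — 3.
  y1=0, y5=0: remaining (y2,y3,y4) ∈ {(0,0,0); (0,0,1); (0,1,0); (1,1,0)} — 4.
Total: 0 + 1 + 3 + 4 = 8.

8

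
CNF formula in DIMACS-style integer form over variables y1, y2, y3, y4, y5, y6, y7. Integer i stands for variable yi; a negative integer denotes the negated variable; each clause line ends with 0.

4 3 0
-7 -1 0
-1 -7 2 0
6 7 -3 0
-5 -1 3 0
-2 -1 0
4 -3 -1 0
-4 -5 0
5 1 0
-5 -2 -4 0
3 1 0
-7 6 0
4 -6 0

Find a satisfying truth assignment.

Set y1 = True and propagate.
  then y7 is forced to False.
  then y2 is forced to False.
Set y3 = False and propagate.
  then y4 is forced to True.
  then y5 is forced to False.
y6 is now unconstrained; take y6 = False.

y1=True, y2=False, y3=False, y4=True, y5=False, y6=False, y7=False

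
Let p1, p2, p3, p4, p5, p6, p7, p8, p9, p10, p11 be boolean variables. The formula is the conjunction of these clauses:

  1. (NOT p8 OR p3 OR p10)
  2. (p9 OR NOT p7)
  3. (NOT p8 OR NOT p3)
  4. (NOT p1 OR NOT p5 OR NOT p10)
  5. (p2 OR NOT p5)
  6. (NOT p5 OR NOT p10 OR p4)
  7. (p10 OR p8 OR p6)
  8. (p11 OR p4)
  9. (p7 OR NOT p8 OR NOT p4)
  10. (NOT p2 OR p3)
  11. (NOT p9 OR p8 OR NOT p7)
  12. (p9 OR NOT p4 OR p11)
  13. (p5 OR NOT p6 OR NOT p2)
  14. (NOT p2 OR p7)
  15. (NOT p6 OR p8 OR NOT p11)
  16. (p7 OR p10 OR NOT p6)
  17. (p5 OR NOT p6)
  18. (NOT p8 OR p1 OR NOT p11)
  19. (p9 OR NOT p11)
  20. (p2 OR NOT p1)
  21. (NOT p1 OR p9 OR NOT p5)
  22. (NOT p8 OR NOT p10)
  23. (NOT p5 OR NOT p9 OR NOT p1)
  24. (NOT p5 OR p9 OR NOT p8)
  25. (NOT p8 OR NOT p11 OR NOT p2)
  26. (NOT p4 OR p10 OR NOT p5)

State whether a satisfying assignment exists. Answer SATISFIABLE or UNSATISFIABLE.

SATISFIABLE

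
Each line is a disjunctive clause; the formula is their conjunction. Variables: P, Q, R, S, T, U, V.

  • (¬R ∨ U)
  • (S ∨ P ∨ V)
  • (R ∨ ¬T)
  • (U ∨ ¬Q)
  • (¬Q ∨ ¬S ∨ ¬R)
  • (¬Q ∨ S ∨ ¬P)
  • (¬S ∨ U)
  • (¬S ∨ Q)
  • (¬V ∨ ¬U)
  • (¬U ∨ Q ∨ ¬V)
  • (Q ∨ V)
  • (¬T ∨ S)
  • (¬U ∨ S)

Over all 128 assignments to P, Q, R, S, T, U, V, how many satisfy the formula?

Satisfying assignments:
  P=0 Q=0 R=0 S=0 T=0 U=0 V=1
  P=0 Q=1 R=0 S=1 T=0 U=1 V=0
  P=1 Q=0 R=0 S=0 T=0 U=0 V=1
  P=1 Q=1 R=0 S=1 T=0 U=1 V=0
Count: 4.

4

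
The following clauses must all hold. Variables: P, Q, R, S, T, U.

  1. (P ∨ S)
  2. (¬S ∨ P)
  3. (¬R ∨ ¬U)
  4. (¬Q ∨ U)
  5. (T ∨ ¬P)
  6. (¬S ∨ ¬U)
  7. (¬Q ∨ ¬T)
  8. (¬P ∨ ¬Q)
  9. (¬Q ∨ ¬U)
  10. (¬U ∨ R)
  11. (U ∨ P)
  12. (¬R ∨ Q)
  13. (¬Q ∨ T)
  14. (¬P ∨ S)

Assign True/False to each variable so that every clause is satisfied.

P=1, Q=0, R=0, S=1, T=1, U=0

Check each clause:
  1. (P ∨ S) — P is true.
  2. (P ∨ ¬S) — P is true.
  3. (¬U ∨ ¬R) — ¬U is true.
  4. (U ∨ ¬Q) — ¬Q is true.
  5. (T ∨ ¬P) — T is true.
  6. (¬U ∨ ¬S) — ¬U is true.
  7. (¬Q ∨ ¬T) — ¬Q is true.
  8. (¬Q ∨ ¬P) — ¬Q is true.
  9. (¬Q ∨ ¬U) — ¬U is true.
  10. (R ∨ ¬U) — ¬U is true.
  11. (U ∨ P) — P is true.
  12. (¬R ∨ Q) — ¬R is true.
  13. (T ∨ ¬Q) — T is true.
  14. (S ∨ ¬P) — S is true.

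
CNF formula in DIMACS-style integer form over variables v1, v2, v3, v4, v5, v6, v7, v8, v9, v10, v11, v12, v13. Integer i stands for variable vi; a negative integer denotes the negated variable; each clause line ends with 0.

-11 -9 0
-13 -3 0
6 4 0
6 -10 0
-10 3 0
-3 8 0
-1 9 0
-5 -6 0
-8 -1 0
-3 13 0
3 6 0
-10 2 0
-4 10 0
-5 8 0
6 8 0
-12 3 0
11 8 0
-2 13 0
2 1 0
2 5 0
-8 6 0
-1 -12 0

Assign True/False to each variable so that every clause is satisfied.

v12 occurs only negated in the remaining clauses — set v12 = False.
Branch on v1: take v1 = False.
  then v2 is forced to True.
  then v13 is forced to True.
  then v3 is forced to False.
  then v10 is forced to False.
  then v6 is forced to True.
  then v5 is forced to False.
  then v4 is forced to False.
Try v8 = True.
The remaining clauses are satisfied by v7 = True, v9 = False, v11 = True.
Every clause has at least one true literal under this assignment.

v1 = F  v2 = T  v3 = F  v4 = F  v5 = F  v6 = T  v7 = T  v8 = T  v9 = F  v10 = F  v11 = T  v12 = F  v13 = T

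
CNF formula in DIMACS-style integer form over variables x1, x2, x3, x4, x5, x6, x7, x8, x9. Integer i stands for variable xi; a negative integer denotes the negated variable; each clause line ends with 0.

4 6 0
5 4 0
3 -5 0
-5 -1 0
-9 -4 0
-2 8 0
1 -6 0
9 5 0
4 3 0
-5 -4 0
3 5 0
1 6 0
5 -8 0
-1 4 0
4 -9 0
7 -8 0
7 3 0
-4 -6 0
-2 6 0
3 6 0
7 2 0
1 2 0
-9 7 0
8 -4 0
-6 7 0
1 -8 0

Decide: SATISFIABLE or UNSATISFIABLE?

UNSATISFIABLE

x4 = True:
  propagation gives x9=False, x5=True; an empty clause results — contradiction.
x4 = False:
  propagation gives x6=True, x5=True, x3=True, x1=False; an empty clause results — contradiction.
Every branch closes, so no satisfying assignment exists.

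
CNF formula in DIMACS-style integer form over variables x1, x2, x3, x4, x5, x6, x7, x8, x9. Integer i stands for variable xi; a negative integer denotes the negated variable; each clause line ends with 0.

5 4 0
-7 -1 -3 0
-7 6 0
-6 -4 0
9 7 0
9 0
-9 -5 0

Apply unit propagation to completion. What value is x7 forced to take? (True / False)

False

(x9) stands alone — x9 = True.
(~x9 | ~x5) with x9 = True leaves only ~x5, so x5 = False.
From (x4 | x5) and x5 = False: x4 = True.
In (~x6 | ~x4), ~x4 is now false; ~x6 must hold, so x6 = False.
In (~x7 | x6), x6 is now false; ~x7 must hold, so x7 = False.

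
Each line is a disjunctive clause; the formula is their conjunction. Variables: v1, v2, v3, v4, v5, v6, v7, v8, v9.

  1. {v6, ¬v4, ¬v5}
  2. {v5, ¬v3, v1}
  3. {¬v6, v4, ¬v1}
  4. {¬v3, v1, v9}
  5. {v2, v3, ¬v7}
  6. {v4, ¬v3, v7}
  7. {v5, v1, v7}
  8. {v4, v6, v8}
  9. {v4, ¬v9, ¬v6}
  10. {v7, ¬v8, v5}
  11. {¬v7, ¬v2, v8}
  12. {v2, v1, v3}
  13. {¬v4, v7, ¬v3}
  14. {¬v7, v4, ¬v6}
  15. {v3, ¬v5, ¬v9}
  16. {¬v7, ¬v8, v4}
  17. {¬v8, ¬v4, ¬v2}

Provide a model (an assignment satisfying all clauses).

v1 = T, v2 = T, v3 = F, v4 = T, v5 = F, v6 = F, v7 = F, v8 = F, v9 = T

Check each clause:
  1. {¬v4, ¬v5, v6} — ¬v5 is true.
  2. {v1, v5, ¬v3} — ¬v3 is true.
  3. {¬v1, ¬v6, v4} — ¬v6 is true.
  4. {v9, v1, ¬v3} — v9 is true.
  5. {v2, v3, ¬v7} — ¬v7 is true.
  6. {¬v3, v4, v7} — v4 is true.
  7. {v1, v7, v5} — v1 is true.
  8. {v8, v6, v4} — v4 is true.
  9. {¬v6, ¬v9, v4} — ¬v6 is true.
  10. {v7, ¬v8, v5} — ¬v8 is true.
  11. {¬v2, ¬v7, v8} — ¬v7 is true.
  12. {v3, v2, v1} — v1 is true.
  13. {¬v3, v7, ¬v4} — ¬v3 is true.
  14. {¬v6, v4, ¬v7} — ¬v7 is true.
  15. {¬v5, v3, ¬v9} — ¬v5 is true.
  16. {¬v7, v4, ¬v8} — ¬v8 is true.
  17. {¬v8, ¬v2, ¬v4} — ¬v8 is true.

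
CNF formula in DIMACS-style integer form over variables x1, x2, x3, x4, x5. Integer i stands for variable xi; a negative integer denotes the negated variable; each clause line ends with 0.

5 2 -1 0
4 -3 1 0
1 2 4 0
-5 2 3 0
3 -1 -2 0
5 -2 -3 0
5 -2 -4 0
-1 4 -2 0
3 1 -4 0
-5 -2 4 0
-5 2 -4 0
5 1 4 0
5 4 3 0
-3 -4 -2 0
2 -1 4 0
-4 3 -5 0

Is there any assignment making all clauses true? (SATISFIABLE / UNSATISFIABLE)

SATISFIABLE

Try x1 = False.
The remaining clauses are satisfied by x2 = False, x3 = True, x4 = True, x5 = False.
Every clause has at least one true literal under this assignment.
So x1=False, x2=False, x3=True, x4=True, x5=False is a satisfying assignment.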